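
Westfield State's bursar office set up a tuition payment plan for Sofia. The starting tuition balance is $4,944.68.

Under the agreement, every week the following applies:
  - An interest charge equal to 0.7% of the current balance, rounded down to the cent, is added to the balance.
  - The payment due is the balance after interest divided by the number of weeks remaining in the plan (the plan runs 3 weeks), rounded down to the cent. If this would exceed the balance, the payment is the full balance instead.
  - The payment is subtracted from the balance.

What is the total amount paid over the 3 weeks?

$5,014.21

Week 1: $4,944.68 +$34.61 interest = $4,979.29; pay $1,659.76 → $3,319.53
Week 2: $3,319.53 +$23.23 interest = $3,342.76; pay $1,671.38 → $1,671.38
Week 3: $1,671.38 +$11.69 interest = $1,683.07; pay $1,683.07 → $0.00
Total paid: $5,014.21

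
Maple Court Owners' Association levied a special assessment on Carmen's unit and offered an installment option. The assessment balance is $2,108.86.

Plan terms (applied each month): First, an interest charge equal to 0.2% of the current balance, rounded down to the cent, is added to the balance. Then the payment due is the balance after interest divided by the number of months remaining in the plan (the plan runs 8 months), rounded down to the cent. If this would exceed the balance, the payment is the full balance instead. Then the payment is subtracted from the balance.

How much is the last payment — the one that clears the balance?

$267.84

Month 1: opening $2,108.86; interest $4.21 → $2,113.07; payment $264.13; balance $1,848.94
Month 2: opening $1,848.94; interest $3.69 → $1,852.63; payment $264.66; balance $1,587.97
Month 3: opening $1,587.97; interest $3.17 → $1,591.14; payment $265.19; balance $1,325.95
Month 4: opening $1,325.95; interest $2.65 → $1,328.60; payment $265.72; balance $1,062.88
Month 5: opening $1,062.88; interest $2.12 → $1,065.00; payment $266.25; balance $798.75
Month 6: opening $798.75; interest $1.59 → $800.34; payment $266.78; balance $533.56
Month 7: opening $533.56; interest $1.06 → $534.62; payment $267.31; balance $267.31
Month 8: opening $267.31; interest $0.53 → $267.84; payment $267.84; balance $0.00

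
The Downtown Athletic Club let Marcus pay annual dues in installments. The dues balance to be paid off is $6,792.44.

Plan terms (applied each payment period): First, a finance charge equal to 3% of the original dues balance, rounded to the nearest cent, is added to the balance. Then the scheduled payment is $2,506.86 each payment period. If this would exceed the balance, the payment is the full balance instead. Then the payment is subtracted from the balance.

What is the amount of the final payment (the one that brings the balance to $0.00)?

Payment period 1: opening $6,792.44; interest $203.77 → $6,996.21; payment $2,506.86; balance $4,489.35
Payment period 2: opening $4,489.35; interest $203.77 → $4,693.12; payment $2,506.86; balance $2,186.26
Payment period 3: opening $2,186.26; interest $203.77 → $2,390.03; payment $2,390.03; balance $0.00

$2,390.03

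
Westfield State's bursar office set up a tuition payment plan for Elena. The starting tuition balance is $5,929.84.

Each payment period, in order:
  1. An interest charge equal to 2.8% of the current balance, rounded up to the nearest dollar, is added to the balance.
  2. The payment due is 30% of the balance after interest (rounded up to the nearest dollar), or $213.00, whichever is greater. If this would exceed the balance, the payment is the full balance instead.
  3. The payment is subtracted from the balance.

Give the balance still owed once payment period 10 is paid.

# | Opening | Interest | Payment | End bal
1 | $5,929.84 | $167.00 | $1,830.00 | $4,266.84
2 | $4,266.84 | $120.00 | $1,317.00 | $3,069.84
3 | $3,069.84 | $86.00 | $947.00 | $2,208.84
4 | $2,208.84 | $62.00 | $682.00 | $1,588.84
5 | $1,588.84 | $45.00 | $491.00 | $1,142.84
6 | $1,142.84 | $32.00 | $353.00 | $821.84
7 | $821.84 | $24.00 | $254.00 | $591.84
8 | $591.84 | $17.00 | $213.00 | $395.84
9 | $395.84 | $12.00 | $213.00 | $194.84
10 | $194.84 | $6.00 | $200.84 | $0.00

$0.00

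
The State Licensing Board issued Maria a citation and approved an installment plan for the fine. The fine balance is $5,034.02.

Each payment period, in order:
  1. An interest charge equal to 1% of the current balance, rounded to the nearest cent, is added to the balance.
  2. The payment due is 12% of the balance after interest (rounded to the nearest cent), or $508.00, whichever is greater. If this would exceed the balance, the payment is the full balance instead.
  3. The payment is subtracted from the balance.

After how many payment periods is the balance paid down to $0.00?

11

Payment period 1: opening $5,034.02; interest $50.34 → $5,084.36; payment $610.12; balance $4,474.24
Payment period 2: opening $4,474.24; interest $44.74 → $4,518.98; payment $542.28; balance $3,976.70
Payment period 3: opening $3,976.70; interest $39.77 → $4,016.47; payment $508.00; balance $3,508.47
Payment period 4: opening $3,508.47; interest $35.08 → $3,543.55; payment $508.00; balance $3,035.55
Payment period 5: opening $3,035.55; interest $30.36 → $3,065.91; payment $508.00; balance $2,557.91
Payment period 6: opening $2,557.91; interest $25.58 → $2,583.49; payment $508.00; balance $2,075.49
Payment period 7: opening $2,075.49; interest $20.75 → $2,096.24; payment $508.00; balance $1,588.24
Payment period 8: opening $1,588.24; interest $15.88 → $1,604.12; payment $508.00; balance $1,096.12
Payment period 9: opening $1,096.12; interest $10.96 → $1,107.08; payment $508.00; balance $599.08
Payment period 10: opening $599.08; interest $5.99 → $605.07; payment $508.00; balance $97.07
Payment period 11: opening $97.07; interest $0.97 → $98.04; payment $98.04; balance $0.00
Balance reaches $0.00 in payment period 11.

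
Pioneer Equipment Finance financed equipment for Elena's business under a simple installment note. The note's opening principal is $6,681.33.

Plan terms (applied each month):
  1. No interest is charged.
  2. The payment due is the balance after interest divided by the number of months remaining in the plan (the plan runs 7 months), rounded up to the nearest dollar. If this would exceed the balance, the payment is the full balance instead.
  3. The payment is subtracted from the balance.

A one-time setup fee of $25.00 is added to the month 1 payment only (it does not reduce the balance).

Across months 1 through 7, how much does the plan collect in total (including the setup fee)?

Month 1: $6,681.33 − $955.00 (+ $25.00 fee) → $5,726.33
Month 2: $5,726.33 − $955.00 → $4,771.33
Month 3: $4,771.33 − $955.00 → $3,816.33
Month 4: $3,816.33 − $955.00 → $2,861.33
Month 5: $2,861.33 − $954.00 → $1,907.33
Month 6: $1,907.33 − $954.00 → $953.33
Month 7: $953.33 − $953.33 → $0.00
Total paid: $6,706.33

$6,706.33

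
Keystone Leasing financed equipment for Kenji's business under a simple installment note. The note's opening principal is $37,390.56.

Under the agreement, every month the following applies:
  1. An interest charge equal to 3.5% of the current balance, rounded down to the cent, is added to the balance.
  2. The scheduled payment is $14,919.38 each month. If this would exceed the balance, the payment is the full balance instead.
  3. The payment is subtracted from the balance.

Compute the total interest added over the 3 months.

# | Opening | Interest | Payment | End bal
1 | $37,390.56 | $1,308.66 | $14,919.38 | $23,779.84
2 | $23,779.84 | $832.29 | $14,919.38 | $9,692.75
3 | $9,692.75 | $339.24 | $10,031.99 | $0.00
Total interest: $1,308.66 + $832.29 + $339.24 = $2,480.19

$2,480.19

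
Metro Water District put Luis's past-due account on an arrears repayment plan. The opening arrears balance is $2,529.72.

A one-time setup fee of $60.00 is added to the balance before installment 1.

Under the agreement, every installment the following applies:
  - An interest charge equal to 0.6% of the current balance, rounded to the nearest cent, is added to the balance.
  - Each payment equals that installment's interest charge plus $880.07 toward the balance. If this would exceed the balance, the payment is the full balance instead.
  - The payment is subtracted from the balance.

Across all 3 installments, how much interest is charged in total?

Installment 1: $2,589.72 +$15.54 interest = $2,605.26; pay $895.61 → $1,709.65
Installment 2: $1,709.65 +$10.26 interest = $1,719.91; pay $890.33 → $829.58
Installment 3: $829.58 +$4.98 interest = $834.56; pay $834.56 → $0.00
Total interest: $15.54 + $10.26 + $4.98 = $30.78

$30.78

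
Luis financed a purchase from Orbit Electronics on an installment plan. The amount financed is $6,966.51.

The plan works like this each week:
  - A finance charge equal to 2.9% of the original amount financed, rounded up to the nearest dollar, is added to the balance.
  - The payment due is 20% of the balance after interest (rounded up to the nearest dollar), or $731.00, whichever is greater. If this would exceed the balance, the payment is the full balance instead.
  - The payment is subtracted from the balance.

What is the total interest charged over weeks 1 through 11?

Week 1: opening $6,966.51; interest $203.00 → $7,169.51; payment $1,434.00; balance $5,735.51
Week 2: opening $5,735.51; interest $203.00 → $5,938.51; payment $1,188.00; balance $4,750.51
Week 3: opening $4,750.51; interest $203.00 → $4,953.51; payment $991.00; balance $3,962.51
Week 4: opening $3,962.51; interest $203.00 → $4,165.51; payment $834.00; balance $3,331.51
Week 5: opening $3,331.51; interest $203.00 → $3,534.51; payment $731.00; balance $2,803.51
Week 6: opening $2,803.51; interest $203.00 → $3,006.51; payment $731.00; balance $2,275.51
Week 7: opening $2,275.51; interest $203.00 → $2,478.51; payment $731.00; balance $1,747.51
Week 8: opening $1,747.51; interest $203.00 → $1,950.51; payment $731.00; balance $1,219.51
Week 9: opening $1,219.51; interest $203.00 → $1,422.51; payment $731.00; balance $691.51
Week 10: opening $691.51; interest $203.00 → $894.51; payment $731.00; balance $163.51
Week 11: opening $163.51; interest $203.00 → $366.51; payment $366.51; balance $0.00
Total interest: $203.00 + $203.00 + $203.00 + $203.00 + $203.00 + $203.00 + $203.00 + $203.00 + $203.00 + $203.00 + $203.00 = $2,233.00

$2,233.00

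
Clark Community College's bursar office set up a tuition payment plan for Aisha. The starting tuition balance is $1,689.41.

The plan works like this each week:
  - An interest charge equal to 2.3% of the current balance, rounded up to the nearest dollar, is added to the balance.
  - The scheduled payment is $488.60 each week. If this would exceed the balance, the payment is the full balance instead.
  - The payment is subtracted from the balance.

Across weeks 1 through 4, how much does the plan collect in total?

Week 1: opening $1,689.41; interest $39.00 → $1,728.41; payment $488.60; balance $1,239.81
Week 2: opening $1,239.81; interest $29.00 → $1,268.81; payment $488.60; balance $780.21
Week 3: opening $780.21; interest $18.00 → $798.21; payment $488.60; balance $309.61
Week 4: opening $309.61; interest $8.00 → $317.61; payment $317.61; balance $0.00
Total paid: $1,783.41

$1,783.41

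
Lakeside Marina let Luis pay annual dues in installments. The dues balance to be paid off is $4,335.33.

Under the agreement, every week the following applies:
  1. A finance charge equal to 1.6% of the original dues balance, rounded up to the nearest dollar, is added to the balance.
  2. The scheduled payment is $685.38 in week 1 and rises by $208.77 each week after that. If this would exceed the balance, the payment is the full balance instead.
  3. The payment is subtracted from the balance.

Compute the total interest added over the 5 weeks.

$350.00

Week 1: opening $4,335.33; interest $70.00 → $4,405.33; payment $685.38; balance $3,719.95
Week 2: opening $3,719.95; interest $70.00 → $3,789.95; payment $894.15; balance $2,895.80
Week 3: opening $2,895.80; interest $70.00 → $2,965.80; payment $1,102.92; balance $1,862.88
Week 4: opening $1,862.88; interest $70.00 → $1,932.88; payment $1,311.69; balance $621.19
Week 5: opening $621.19; interest $70.00 → $691.19; payment $691.19; balance $0.00
Total interest: $70.00 + $70.00 + $70.00 + $70.00 + $70.00 = $350.00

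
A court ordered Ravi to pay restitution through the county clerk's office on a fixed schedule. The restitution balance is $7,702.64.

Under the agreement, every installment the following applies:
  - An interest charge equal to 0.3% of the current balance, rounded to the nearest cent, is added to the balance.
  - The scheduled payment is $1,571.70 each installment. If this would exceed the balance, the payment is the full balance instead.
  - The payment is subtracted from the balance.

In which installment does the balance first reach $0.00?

Installment 1: $7,702.64 +$23.11 interest = $7,725.75; pay $1,571.70 → $6,154.05
Installment 2: $6,154.05 +$18.46 interest = $6,172.51; pay $1,571.70 → $4,600.81
Installment 3: $4,600.81 +$13.80 interest = $4,614.61; pay $1,571.70 → $3,042.91
Installment 4: $3,042.91 +$9.13 interest = $3,052.04; pay $1,571.70 → $1,480.34
Installment 5: $1,480.34 +$4.44 interest = $1,484.78; pay $1,484.78 → $0.00
Balance reaches $0.00 in installment 5.

5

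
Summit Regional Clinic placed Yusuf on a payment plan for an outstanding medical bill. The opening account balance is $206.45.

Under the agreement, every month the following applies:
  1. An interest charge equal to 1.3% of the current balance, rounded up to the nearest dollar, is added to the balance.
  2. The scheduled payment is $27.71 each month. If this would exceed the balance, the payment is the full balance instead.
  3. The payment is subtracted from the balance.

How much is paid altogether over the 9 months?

$224.45

Month 1: opening $206.45; interest $3.00 → $209.45; payment $27.71; balance $181.74
Month 2: opening $181.74; interest $3.00 → $184.74; payment $27.71; balance $157.03
Month 3: opening $157.03; interest $3.00 → $160.03; payment $27.71; balance $132.32
Month 4: opening $132.32; interest $2.00 → $134.32; payment $27.71; balance $106.61
Month 5: opening $106.61; interest $2.00 → $108.61; payment $27.71; balance $80.90
Month 6: opening $80.90; interest $2.00 → $82.90; payment $27.71; balance $55.19
Month 7: opening $55.19; interest $1.00 → $56.19; payment $27.71; balance $28.48
Month 8: opening $28.48; interest $1.00 → $29.48; payment $27.71; balance $1.77
Month 9: opening $1.77; interest $1.00 → $2.77; payment $2.77; balance $0.00
Total paid: $224.45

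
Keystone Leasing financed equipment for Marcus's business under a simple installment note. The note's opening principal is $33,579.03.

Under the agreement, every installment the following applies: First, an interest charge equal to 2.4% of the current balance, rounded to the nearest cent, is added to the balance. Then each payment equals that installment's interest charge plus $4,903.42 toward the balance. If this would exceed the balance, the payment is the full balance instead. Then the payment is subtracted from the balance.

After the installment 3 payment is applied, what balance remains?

# | Opening | Interest | Payment | End bal
1 | $33,579.03 | $805.90 | $5,709.32 | $28,675.61
2 | $28,675.61 | $688.21 | $5,591.63 | $23,772.19
3 | $23,772.19 | $570.53 | $5,473.95 | $18,868.77

$18,868.77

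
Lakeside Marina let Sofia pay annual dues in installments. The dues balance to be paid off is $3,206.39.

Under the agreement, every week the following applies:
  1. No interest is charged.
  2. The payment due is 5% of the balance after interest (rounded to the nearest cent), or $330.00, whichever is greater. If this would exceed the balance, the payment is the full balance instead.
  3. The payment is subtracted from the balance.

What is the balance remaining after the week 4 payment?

$1,886.39

Week 1: $3,206.39 − $330.00 → $2,876.39
Week 2: $2,876.39 − $330.00 → $2,546.39
Week 3: $2,546.39 − $330.00 → $2,216.39
Week 4: $2,216.39 − $330.00 → $1,886.39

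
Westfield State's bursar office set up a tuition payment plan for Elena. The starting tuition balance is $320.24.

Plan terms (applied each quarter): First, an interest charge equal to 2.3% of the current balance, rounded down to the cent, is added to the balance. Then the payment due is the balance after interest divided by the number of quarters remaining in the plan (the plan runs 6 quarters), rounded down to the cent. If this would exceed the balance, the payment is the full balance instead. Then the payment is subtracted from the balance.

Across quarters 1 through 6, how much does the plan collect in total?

$346.99

Quarter 1: $320.24 +$7.36 interest = $327.60; pay $54.60 → $273.00
Quarter 2: $273.00 +$6.27 interest = $279.27; pay $55.85 → $223.42
Quarter 3: $223.42 +$5.13 interest = $228.55; pay $57.13 → $171.42
Quarter 4: $171.42 +$3.94 interest = $175.36; pay $58.45 → $116.91
Quarter 5: $116.91 +$2.68 interest = $119.59; pay $59.79 → $59.80
Quarter 6: $59.80 +$1.37 interest = $61.17; pay $61.17 → $0.00
Total paid: $346.99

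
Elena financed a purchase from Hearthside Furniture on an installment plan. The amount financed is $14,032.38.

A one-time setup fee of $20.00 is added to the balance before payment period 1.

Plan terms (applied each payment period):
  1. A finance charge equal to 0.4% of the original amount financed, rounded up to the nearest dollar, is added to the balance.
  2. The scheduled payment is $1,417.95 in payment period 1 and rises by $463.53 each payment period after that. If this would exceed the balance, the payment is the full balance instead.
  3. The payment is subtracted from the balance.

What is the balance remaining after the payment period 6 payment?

Payment period 1: opening $14,052.38; interest $57.00 → $14,109.38; payment $1,417.95; balance $12,691.43
Payment period 2: opening $12,691.43; interest $57.00 → $12,748.43; payment $1,881.48; balance $10,866.95
Payment period 3: opening $10,866.95; interest $57.00 → $10,923.95; payment $2,345.01; balance $8,578.94
Payment period 4: opening $8,578.94; interest $57.00 → $8,635.94; payment $2,808.54; balance $5,827.40
Payment period 5: opening $5,827.40; interest $57.00 → $5,884.40; payment $3,272.07; balance $2,612.33
Payment period 6: opening $2,612.33; interest $57.00 → $2,669.33; payment $2,669.33; balance $0.00

$0.00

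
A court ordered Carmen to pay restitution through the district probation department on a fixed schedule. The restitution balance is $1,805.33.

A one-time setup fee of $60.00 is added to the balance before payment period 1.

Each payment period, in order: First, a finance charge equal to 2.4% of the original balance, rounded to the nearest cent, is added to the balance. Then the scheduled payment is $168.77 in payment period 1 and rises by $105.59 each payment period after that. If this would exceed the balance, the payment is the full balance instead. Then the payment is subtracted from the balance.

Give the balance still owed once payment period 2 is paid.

Payment period 1: $1,865.33 +$43.33 interest = $1,908.66; pay $168.77 → $1,739.89
Payment period 2: $1,739.89 +$43.33 interest = $1,783.22; pay $274.36 → $1,508.86

$1,508.86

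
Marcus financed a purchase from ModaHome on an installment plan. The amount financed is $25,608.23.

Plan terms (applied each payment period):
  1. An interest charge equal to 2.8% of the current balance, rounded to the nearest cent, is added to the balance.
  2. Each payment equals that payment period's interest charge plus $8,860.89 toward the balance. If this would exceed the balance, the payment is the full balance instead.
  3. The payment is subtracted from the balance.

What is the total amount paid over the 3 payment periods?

Payment period 1: opening $25,608.23; interest $717.03 → $26,325.26; payment $9,577.92; balance $16,747.34
Payment period 2: opening $16,747.34; interest $468.93 → $17,216.27; payment $9,329.82; balance $7,886.45
Payment period 3: opening $7,886.45; interest $220.82 → $8,107.27; payment $8,107.27; balance $0.00
Total paid: $27,015.01

$27,015.01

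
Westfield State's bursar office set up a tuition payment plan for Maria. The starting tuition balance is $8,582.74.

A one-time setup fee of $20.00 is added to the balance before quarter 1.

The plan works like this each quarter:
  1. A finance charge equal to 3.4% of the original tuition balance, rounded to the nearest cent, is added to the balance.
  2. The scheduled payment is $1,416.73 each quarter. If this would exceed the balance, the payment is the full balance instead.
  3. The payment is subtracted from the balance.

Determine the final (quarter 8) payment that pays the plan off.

$1,020.11

Quarter 1: opening $8,602.74; interest $291.81 → $8,894.55; payment $1,416.73; balance $7,477.82
Quarter 2: opening $7,477.82; interest $291.81 → $7,769.63; payment $1,416.73; balance $6,352.90
Quarter 3: opening $6,352.90; interest $291.81 → $6,644.71; payment $1,416.73; balance $5,227.98
Quarter 4: opening $5,227.98; interest $291.81 → $5,519.79; payment $1,416.73; balance $4,103.06
Quarter 5: opening $4,103.06; interest $291.81 → $4,394.87; payment $1,416.73; balance $2,978.14
Quarter 6: opening $2,978.14; interest $291.81 → $3,269.95; payment $1,416.73; balance $1,853.22
Quarter 7: opening $1,853.22; interest $291.81 → $2,145.03; payment $1,416.73; balance $728.30
Quarter 8: opening $728.30; interest $291.81 → $1,020.11; payment $1,020.11; balance $0.00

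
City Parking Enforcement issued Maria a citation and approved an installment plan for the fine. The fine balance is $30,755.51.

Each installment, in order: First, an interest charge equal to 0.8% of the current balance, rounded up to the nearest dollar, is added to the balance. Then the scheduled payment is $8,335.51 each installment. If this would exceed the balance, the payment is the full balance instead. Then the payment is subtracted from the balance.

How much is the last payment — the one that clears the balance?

$6,345.98

# | Opening | Interest | Payment | End bal
1 | $30,755.51 | $247.00 | $8,335.51 | $22,667.00
2 | $22,667.00 | $182.00 | $8,335.51 | $14,513.49
3 | $14,513.49 | $117.00 | $8,335.51 | $6,294.98
4 | $6,294.98 | $51.00 | $6,345.98 | $0.00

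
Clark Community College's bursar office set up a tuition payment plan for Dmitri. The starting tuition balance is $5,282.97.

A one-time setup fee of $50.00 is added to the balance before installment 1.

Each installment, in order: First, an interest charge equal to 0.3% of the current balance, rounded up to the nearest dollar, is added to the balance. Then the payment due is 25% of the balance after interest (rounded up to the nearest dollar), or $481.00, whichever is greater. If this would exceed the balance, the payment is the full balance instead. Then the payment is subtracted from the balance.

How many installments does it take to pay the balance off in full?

Installment 1: $5,332.97 +$16.00 interest = $5,348.97; pay $1,338.00 → $4,010.97
Installment 2: $4,010.97 +$13.00 interest = $4,023.97; pay $1,006.00 → $3,017.97
Installment 3: $3,017.97 +$10.00 interest = $3,027.97; pay $757.00 → $2,270.97
Installment 4: $2,270.97 +$7.00 interest = $2,277.97; pay $570.00 → $1,707.97
Installment 5: $1,707.97 +$6.00 interest = $1,713.97; pay $481.00 → $1,232.97
Installment 6: $1,232.97 +$4.00 interest = $1,236.97; pay $481.00 → $755.97
Installment 7: $755.97 +$3.00 interest = $758.97; pay $481.00 → $277.97
Installment 8: $277.97 +$1.00 interest = $278.97; pay $278.97 → $0.00
Balance reaches $0.00 in installment 8.

8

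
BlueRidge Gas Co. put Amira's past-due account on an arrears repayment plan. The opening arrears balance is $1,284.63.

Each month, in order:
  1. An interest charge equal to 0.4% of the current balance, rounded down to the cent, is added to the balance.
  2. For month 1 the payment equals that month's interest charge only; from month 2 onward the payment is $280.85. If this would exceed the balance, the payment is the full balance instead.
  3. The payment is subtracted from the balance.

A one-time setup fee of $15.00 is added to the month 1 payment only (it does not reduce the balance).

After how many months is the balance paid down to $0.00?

6

Month 1: opening $1,284.63; interest $5.13 → $1,289.76; payment $5.13 (+ $15.00 fee); balance $1,284.63
Month 2: opening $1,284.63; interest $5.13 → $1,289.76; payment $280.85; balance $1,008.91
Month 3: opening $1,008.91; interest $4.03 → $1,012.94; payment $280.85; balance $732.09
Month 4: opening $732.09; interest $2.92 → $735.01; payment $280.85; balance $454.16
Month 5: opening $454.16; interest $1.81 → $455.97; payment $280.85; balance $175.12
Month 6: opening $175.12; interest $0.70 → $175.82; payment $175.82; balance $0.00
Balance reaches $0.00 in month 6.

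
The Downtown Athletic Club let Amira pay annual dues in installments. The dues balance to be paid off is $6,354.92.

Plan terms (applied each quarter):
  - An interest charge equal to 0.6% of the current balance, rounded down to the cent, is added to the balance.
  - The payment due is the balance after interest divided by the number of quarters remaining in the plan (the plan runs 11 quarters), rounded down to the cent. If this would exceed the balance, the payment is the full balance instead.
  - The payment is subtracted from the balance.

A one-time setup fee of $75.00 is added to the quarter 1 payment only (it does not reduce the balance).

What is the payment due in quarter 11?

$617.00

Quarter 1: $6,354.92 +$38.12 interest = $6,393.04; pay $581.18 (+ $75.00 fee) → $5,811.86
Quarter 2: $5,811.86 +$34.87 interest = $5,846.73; pay $584.67 → $5,262.06
Quarter 3: $5,262.06 +$31.57 interest = $5,293.63; pay $588.18 → $4,705.45
Quarter 4: $4,705.45 +$28.23 interest = $4,733.68; pay $591.71 → $4,141.97
Quarter 5: $4,141.97 +$24.85 interest = $4,166.82; pay $595.26 → $3,571.56
Quarter 6: $3,571.56 +$21.42 interest = $3,592.98; pay $598.83 → $2,994.15
Quarter 7: $2,994.15 +$17.96 interest = $3,012.11; pay $602.42 → $2,409.69
Quarter 8: $2,409.69 +$14.45 interest = $2,424.14; pay $606.03 → $1,818.11
Quarter 9: $1,818.11 +$10.90 interest = $1,829.01; pay $609.67 → $1,219.34
Quarter 10: $1,219.34 +$7.31 interest = $1,226.65; pay $613.32 → $613.33
Quarter 11: $613.33 +$3.67 interest = $617.00; pay $617.00 → $0.00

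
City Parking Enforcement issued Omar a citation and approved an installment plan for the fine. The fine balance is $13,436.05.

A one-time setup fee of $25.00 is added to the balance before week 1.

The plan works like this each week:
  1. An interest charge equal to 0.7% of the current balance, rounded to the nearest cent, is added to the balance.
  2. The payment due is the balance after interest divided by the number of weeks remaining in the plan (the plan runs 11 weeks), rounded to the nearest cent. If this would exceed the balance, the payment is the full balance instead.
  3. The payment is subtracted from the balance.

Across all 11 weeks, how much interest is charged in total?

$578.76

# | Opening | Interest | Payment | End bal
1 | $13,461.05 | $94.23 | $1,232.30 | $12,322.98
2 | $12,322.98 | $86.26 | $1,240.92 | $11,168.32
3 | $11,168.32 | $78.18 | $1,249.61 | $9,996.89
4 | $9,996.89 | $69.98 | $1,258.36 | $8,808.51
5 | $8,808.51 | $61.66 | $1,267.17 | $7,603.00
6 | $7,603.00 | $53.22 | $1,276.04 | $6,380.18
7 | $6,380.18 | $44.66 | $1,284.97 | $5,139.87
8 | $5,139.87 | $35.98 | $1,293.96 | $3,881.89
9 | $3,881.89 | $27.17 | $1,303.02 | $2,606.04
10 | $2,606.04 | $18.24 | $1,312.14 | $1,312.14
11 | $1,312.14 | $9.18 | $1,321.32 | $0.00
Total interest: $94.23 + $86.26 + $78.18 + $69.98 + $61.66 + $53.22 + $44.66 + $35.98 + $27.17 + $18.24 + $9.18 = $578.76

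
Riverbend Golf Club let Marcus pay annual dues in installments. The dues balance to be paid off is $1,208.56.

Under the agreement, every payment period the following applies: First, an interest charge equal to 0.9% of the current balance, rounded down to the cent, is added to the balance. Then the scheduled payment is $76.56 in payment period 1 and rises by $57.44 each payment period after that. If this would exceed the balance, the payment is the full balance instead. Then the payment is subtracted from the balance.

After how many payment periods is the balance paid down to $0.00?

6

# | Opening | Interest | Payment | End bal
1 | $1,208.56 | $10.87 | $76.56 | $1,142.87
2 | $1,142.87 | $10.28 | $134.00 | $1,019.15
3 | $1,019.15 | $9.17 | $191.44 | $836.88
4 | $836.88 | $7.53 | $248.88 | $595.53
5 | $595.53 | $5.35 | $306.32 | $294.56
6 | $294.56 | $2.65 | $297.21 | $0.00
Balance reaches $0.00 in payment period 6.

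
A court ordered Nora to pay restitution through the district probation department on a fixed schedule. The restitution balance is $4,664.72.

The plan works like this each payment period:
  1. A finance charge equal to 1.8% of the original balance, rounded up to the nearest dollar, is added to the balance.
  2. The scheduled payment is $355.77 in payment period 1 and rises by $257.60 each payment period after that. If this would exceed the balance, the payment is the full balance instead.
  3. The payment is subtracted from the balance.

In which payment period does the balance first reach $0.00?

Payment period 1: opening $4,664.72; interest $84.00 → $4,748.72; payment $355.77; balance $4,392.95
Payment period 2: opening $4,392.95; interest $84.00 → $4,476.95; payment $613.37; balance $3,863.58
Payment period 3: opening $3,863.58; interest $84.00 → $3,947.58; payment $870.97; balance $3,076.61
Payment period 4: opening $3,076.61; interest $84.00 → $3,160.61; payment $1,128.57; balance $2,032.04
Payment period 5: opening $2,032.04; interest $84.00 → $2,116.04; payment $1,386.17; balance $729.87
Payment period 6: opening $729.87; interest $84.00 → $813.87; payment $813.87; balance $0.00
Balance reaches $0.00 in payment period 6.

6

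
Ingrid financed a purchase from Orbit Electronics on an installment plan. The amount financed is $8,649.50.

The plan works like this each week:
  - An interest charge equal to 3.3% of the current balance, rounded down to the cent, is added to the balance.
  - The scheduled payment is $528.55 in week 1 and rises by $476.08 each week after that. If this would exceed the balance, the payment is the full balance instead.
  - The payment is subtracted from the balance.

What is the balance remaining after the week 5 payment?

$2,430.47

Week 1: opening $8,649.50; interest $285.43 → $8,934.93; payment $528.55; balance $8,406.38
Week 2: opening $8,406.38; interest $277.41 → $8,683.79; payment $1,004.63; balance $7,679.16
Week 3: opening $7,679.16; interest $253.41 → $7,932.57; payment $1,480.71; balance $6,451.86
Week 4: opening $6,451.86; interest $212.91 → $6,664.77; payment $1,956.79; balance $4,707.98
Week 5: opening $4,707.98; interest $155.36 → $4,863.34; payment $2,432.87; balance $2,430.47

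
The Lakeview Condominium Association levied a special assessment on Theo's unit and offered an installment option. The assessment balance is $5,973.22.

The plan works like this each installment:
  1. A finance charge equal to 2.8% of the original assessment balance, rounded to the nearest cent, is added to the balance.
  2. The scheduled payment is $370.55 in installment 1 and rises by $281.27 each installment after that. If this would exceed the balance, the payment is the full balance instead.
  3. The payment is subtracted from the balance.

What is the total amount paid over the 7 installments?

Installment 1: opening $5,973.22; interest $167.25 → $6,140.47; payment $370.55; balance $5,769.92
Installment 2: opening $5,769.92; interest $167.25 → $5,937.17; payment $651.82; balance $5,285.35
Installment 3: opening $5,285.35; interest $167.25 → $5,452.60; payment $933.09; balance $4,519.51
Installment 4: opening $4,519.51; interest $167.25 → $4,686.76; payment $1,214.36; balance $3,472.40
Installment 5: opening $3,472.40; interest $167.25 → $3,639.65; payment $1,495.63; balance $2,144.02
Installment 6: opening $2,144.02; interest $167.25 → $2,311.27; payment $1,776.90; balance $534.37
Installment 7: opening $534.37; interest $167.25 → $701.62; payment $701.62; balance $0.00
Total paid: $7,143.97

$7,143.97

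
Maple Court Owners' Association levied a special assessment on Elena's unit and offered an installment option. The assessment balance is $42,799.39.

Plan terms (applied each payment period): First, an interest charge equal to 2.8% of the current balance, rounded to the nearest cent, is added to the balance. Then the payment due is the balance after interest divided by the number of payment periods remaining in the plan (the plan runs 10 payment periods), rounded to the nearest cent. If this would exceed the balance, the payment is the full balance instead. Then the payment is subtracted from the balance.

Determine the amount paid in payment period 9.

Payment period 1: $42,799.39 +$1,198.38 interest = $43,997.77; pay $4,399.78 → $39,597.99
Payment period 2: $39,597.99 +$1,108.74 interest = $40,706.73; pay $4,522.97 → $36,183.76
Payment period 3: $36,183.76 +$1,013.15 interest = $37,196.91; pay $4,649.61 → $32,547.30
Payment period 4: $32,547.30 +$911.32 interest = $33,458.62; pay $4,779.80 → $28,678.82
Payment period 5: $28,678.82 +$803.01 interest = $29,481.83; pay $4,913.64 → $24,568.19
Payment period 6: $24,568.19 +$687.91 interest = $25,256.10; pay $5,051.22 → $20,204.88
Payment period 7: $20,204.88 +$565.74 interest = $20,770.62; pay $5,192.66 → $15,577.96
Payment period 8: $15,577.96 +$436.18 interest = $16,014.14; pay $5,338.05 → $10,676.09
Payment period 9: $10,676.09 +$298.93 interest = $10,975.02; pay $5,487.51 → $5,487.51

$5,487.51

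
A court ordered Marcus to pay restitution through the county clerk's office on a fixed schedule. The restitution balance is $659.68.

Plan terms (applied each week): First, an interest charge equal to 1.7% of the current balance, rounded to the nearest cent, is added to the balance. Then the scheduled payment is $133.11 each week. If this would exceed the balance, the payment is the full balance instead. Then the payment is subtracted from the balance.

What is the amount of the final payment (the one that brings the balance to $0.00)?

Week 1: $659.68 +$11.21 interest = $670.89; pay $133.11 → $537.78
Week 2: $537.78 +$9.14 interest = $546.92; pay $133.11 → $413.81
Week 3: $413.81 +$7.03 interest = $420.84; pay $133.11 → $287.73
Week 4: $287.73 +$4.89 interest = $292.62; pay $133.11 → $159.51
Week 5: $159.51 +$2.71 interest = $162.22; pay $133.11 → $29.11
Week 6: $29.11 +$0.49 interest = $29.60; pay $29.60 → $0.00

$29.60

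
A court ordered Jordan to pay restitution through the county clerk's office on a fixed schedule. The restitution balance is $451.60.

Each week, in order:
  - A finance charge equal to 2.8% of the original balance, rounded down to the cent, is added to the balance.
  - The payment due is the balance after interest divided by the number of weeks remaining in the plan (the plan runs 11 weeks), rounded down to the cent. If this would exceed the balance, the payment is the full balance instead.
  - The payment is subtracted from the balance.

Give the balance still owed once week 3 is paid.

Week 1: $451.60 +$12.64 interest = $464.24; pay $42.20 → $422.04
Week 2: $422.04 +$12.64 interest = $434.68; pay $43.46 → $391.22
Week 3: $391.22 +$12.64 interest = $403.86; pay $44.87 → $358.99

$358.99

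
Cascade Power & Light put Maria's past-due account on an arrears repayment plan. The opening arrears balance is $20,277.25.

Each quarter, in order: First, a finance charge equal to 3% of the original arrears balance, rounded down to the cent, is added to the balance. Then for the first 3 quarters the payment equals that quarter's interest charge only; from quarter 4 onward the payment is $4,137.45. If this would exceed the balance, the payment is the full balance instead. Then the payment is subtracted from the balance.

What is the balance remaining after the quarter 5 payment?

# | Opening | Interest | Payment | End bal
1 | $20,277.25 | $608.31 | $608.31 | $20,277.25
2 | $20,277.25 | $608.31 | $608.31 | $20,277.25
3 | $20,277.25 | $608.31 | $608.31 | $20,277.25
4 | $20,277.25 | $608.31 | $4,137.45 | $16,748.11
5 | $16,748.11 | $608.31 | $4,137.45 | $13,218.97

$13,218.97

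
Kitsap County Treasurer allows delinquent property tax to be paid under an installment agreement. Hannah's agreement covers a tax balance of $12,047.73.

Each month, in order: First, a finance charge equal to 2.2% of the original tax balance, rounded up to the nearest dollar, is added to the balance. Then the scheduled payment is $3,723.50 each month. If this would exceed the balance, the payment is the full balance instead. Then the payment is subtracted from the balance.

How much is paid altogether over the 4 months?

Month 1: $12,047.73 +$266.00 interest = $12,313.73; pay $3,723.50 → $8,590.23
Month 2: $8,590.23 +$266.00 interest = $8,856.23; pay $3,723.50 → $5,132.73
Month 3: $5,132.73 +$266.00 interest = $5,398.73; pay $3,723.50 → $1,675.23
Month 4: $1,675.23 +$266.00 interest = $1,941.23; pay $1,941.23 → $0.00
Total paid: $13,111.73

$13,111.73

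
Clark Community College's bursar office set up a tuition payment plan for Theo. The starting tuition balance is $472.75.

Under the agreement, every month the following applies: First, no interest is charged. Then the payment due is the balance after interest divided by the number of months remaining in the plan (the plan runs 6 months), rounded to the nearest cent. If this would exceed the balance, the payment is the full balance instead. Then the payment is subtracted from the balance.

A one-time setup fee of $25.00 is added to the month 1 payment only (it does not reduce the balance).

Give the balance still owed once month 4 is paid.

Month 1: $472.75 − $78.79 (+ $25.00 fee) → $393.96
Month 2: $393.96 − $78.79 → $315.17
Month 3: $315.17 − $78.79 → $236.38
Month 4: $236.38 − $78.79 → $157.59

$157.59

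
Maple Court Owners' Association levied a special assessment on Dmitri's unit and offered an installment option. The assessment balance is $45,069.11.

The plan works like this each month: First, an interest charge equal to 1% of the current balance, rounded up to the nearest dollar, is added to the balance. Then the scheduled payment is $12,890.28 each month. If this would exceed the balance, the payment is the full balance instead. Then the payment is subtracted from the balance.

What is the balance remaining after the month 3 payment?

Month 1: $45,069.11 +$451.00 interest = $45,520.11; pay $12,890.28 → $32,629.83
Month 2: $32,629.83 +$327.00 interest = $32,956.83; pay $12,890.28 → $20,066.55
Month 3: $20,066.55 +$201.00 interest = $20,267.55; pay $12,890.28 → $7,377.27

$7,377.27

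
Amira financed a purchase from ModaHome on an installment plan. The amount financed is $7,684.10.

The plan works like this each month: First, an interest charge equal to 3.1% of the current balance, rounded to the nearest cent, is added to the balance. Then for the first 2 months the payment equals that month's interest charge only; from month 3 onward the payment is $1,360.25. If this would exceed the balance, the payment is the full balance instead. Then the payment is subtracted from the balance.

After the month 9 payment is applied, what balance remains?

$0.00

Month 1: opening $7,684.10; interest $238.21 → $7,922.31; payment $238.21; balance $7,684.10
Month 2: opening $7,684.10; interest $238.21 → $7,922.31; payment $238.21; balance $7,684.10
Month 3: opening $7,684.10; interest $238.21 → $7,922.31; payment $1,360.25; balance $6,562.06
Month 4: opening $6,562.06; interest $203.42 → $6,765.48; payment $1,360.25; balance $5,405.23
Month 5: opening $5,405.23; interest $167.56 → $5,572.79; payment $1,360.25; balance $4,212.54
Month 6: opening $4,212.54; interest $130.59 → $4,343.13; payment $1,360.25; balance $2,982.88
Month 7: opening $2,982.88; interest $92.47 → $3,075.35; payment $1,360.25; balance $1,715.10
Month 8: opening $1,715.10; interest $53.17 → $1,768.27; payment $1,360.25; balance $408.02
Month 9: opening $408.02; interest $12.65 → $420.67; payment $420.67; balance $0.00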